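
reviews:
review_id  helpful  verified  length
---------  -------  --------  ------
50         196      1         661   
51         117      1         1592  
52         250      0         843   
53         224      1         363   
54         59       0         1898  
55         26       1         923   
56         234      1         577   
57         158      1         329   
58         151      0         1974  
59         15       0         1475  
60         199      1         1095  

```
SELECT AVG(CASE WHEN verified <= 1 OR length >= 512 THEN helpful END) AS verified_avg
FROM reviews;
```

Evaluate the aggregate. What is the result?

148.0909090909

review_id=50: ✓ → 196
review_id=51: ✓ → 117
review_id=52: ✓ → 250
review_id=53: ✓ → 224
review_id=54: ✓ → 59
review_id=55: ✓ → 26
review_id=56: ✓ → 234
review_id=57: ✓ → 158
review_id=58: ✓ → 151
review_id=59: ✓ → 15
review_id=60: ✓ → 199
verified_avg = (196 + 117 + 250 + 224 + 59 + 26 + 234 + 158 + 151 + 15 + 199) / 11 = 148.0909090909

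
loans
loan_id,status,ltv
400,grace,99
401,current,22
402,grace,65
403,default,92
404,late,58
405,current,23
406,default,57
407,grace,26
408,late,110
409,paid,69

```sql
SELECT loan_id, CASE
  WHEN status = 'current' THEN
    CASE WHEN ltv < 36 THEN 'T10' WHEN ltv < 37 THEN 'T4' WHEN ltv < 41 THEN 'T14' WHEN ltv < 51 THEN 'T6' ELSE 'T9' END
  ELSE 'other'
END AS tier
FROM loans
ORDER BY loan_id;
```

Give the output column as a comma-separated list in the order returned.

loan_id=400: status='grace' → outer ELSE → other
loan_id=401: status='current' → inner[ltv < 36] → T10
loan_id=402: status='grace' → outer ELSE → other
loan_id=403: status='default' → outer ELSE → other
loan_id=404: status='late' → outer ELSE → other
loan_id=405: status='current' → inner[ltv < 36] → T10
loan_id=406: status='default' → outer ELSE → other
loan_id=407: status='grace' → outer ELSE → other
loan_id=408: status='late' → outer ELSE → other
loan_id=409: status='paid' → outer ELSE → other

other, T10, other, other, other, T10, other, other, other, other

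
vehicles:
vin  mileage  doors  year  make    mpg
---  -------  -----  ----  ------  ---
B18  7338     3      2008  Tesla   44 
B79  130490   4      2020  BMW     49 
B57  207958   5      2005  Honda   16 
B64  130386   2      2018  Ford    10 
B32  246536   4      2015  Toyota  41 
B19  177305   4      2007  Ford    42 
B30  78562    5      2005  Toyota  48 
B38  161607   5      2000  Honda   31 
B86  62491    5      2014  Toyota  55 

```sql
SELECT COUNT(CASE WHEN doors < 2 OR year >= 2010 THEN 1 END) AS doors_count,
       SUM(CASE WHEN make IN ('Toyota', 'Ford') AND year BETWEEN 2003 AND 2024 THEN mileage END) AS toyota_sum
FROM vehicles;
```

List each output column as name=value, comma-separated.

doors_count=4, toyota_sum=695280

[doors_count: doors < 2 OR year >= 2010]
vin=B18: ✗
vin=B79: ✓ → 1
vin=B57: ✗
vin=B64: ✓ → 1
vin=B32: ✓ → 1
vin=B19: ✗
vin=B30: ✗
vin=B38: ✗
vin=B86: ✓ → 1
doors_count = COUNT(1, 1, 1, 1) = 4
—
[toyota_sum: make IN ('Toyota', 'Ford') AND year BETWEEN 2003 AND 2024]
vin=B18: ✗
vin=B79: ✗
vin=B57: ✗
vin=B64: ✓ → 130386
vin=B32: ✓ → 246536
vin=B19: ✓ → 177305
vin=B30: ✓ → 78562
vin=B38: ✗
vin=B86: ✓ → 62491
toyota_sum = 130386 + 246536 + 177305 + 78562 + 62491 = 695280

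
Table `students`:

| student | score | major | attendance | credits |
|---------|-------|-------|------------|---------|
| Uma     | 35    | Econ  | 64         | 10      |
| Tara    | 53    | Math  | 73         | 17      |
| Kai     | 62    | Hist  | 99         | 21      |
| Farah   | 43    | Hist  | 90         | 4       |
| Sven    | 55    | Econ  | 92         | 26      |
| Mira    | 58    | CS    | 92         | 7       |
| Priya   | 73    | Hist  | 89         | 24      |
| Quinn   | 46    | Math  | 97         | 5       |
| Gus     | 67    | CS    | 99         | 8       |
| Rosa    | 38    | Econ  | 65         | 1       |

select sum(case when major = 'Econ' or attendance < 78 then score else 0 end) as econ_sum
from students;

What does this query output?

181

student=Uma: ✓ → 35
student=Tara: ✓ → 53
student=Kai: ✗
student=Farah: ✗
student=Sven: ✓ → 55
student=Mira: ✗
student=Priya: ✗
student=Quinn: ✗
student=Gus: ✗
student=Rosa: ✓ → 38
econ_sum = 35 + 53 + 55 + 38 = 181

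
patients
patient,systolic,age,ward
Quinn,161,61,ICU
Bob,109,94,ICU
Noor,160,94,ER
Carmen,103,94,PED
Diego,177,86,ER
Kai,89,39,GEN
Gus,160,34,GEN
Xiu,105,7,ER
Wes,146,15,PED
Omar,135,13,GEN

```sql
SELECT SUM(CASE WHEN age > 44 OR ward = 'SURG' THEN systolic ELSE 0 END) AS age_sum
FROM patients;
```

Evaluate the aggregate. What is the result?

patient=Quinn: ✓ → 161
patient=Bob: ✓ → 109
patient=Noor: ✓ → 160
patient=Carmen: ✓ → 103
patient=Diego: ✓ → 177
patient=Kai: ✗
patient=Gus: ✗
patient=Xiu: ✗
patient=Wes: ✗
patient=Omar: ✗
age_sum = 161 + 109 + 160 + 103 + 177 = 710

710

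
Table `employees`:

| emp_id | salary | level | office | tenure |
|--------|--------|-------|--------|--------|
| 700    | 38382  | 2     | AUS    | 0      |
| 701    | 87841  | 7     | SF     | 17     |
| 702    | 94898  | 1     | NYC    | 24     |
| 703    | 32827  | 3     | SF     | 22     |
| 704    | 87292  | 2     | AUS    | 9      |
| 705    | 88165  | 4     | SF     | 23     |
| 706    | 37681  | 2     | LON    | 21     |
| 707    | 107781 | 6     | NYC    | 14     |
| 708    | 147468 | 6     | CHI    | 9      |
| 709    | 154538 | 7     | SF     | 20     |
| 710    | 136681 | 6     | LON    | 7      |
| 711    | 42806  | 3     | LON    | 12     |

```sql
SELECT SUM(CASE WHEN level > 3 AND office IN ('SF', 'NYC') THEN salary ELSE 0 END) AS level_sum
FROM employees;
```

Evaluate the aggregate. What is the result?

438325

emp_id=700: ✗
emp_id=701: ✓ → 87841
emp_id=702: ✗
emp_id=703: ✗
emp_id=704: ✗
emp_id=705: ✓ → 88165
emp_id=706: ✗
emp_id=707: ✓ → 107781
emp_id=708: ✗
emp_id=709: ✓ → 154538
emp_id=710: ✗
emp_id=711: ✗
level_sum = 87841 + 88165 + 107781 + 154538 = 438325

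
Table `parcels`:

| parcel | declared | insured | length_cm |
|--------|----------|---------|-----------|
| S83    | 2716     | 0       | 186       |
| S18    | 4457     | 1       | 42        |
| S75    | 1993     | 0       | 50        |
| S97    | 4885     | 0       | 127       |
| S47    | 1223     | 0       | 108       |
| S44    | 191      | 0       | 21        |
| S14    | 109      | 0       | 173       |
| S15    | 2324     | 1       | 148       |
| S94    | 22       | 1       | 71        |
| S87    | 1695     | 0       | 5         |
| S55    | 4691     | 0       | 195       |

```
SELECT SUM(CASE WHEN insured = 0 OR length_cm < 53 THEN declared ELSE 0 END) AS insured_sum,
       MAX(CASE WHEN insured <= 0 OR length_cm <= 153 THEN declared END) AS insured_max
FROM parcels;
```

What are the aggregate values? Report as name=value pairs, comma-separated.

[insured_sum: insured = 0 OR length_cm < 53]
parcel=S83: ✓ → 2716
parcel=S18: ✓ → 4457
parcel=S75: ✓ → 1993
parcel=S97: ✓ → 4885
parcel=S47: ✓ → 1223
parcel=S44: ✓ → 191
parcel=S14: ✓ → 109
parcel=S15: ✗
parcel=S94: ✗
parcel=S87: ✓ → 1695
parcel=S55: ✓ → 4691
insured_sum = 2716 + 4457 + 1993 + 4885 + 1223 + 191 + 109 + 1695 + 4691 = 21960
—
[insured_max: insured <= 0 OR length_cm <= 153]
parcel=S83: ✓ → 2716
parcel=S18: ✓ → 4457
parcel=S75: ✓ → 1993
parcel=S97: ✓ → 4885
parcel=S47: ✓ → 1223
parcel=S44: ✓ → 191
parcel=S14: ✓ → 109
parcel=S15: ✓ → 2324
parcel=S94: ✓ → 22
parcel=S87: ✓ → 1695
parcel=S55: ✓ → 4691
insured_max = MAX(2716, 4457, 1993, 4885, 1223, 191, 109, 2324, 22, 1695, 4691) = 4885

insured_sum=21960, insured_max=4885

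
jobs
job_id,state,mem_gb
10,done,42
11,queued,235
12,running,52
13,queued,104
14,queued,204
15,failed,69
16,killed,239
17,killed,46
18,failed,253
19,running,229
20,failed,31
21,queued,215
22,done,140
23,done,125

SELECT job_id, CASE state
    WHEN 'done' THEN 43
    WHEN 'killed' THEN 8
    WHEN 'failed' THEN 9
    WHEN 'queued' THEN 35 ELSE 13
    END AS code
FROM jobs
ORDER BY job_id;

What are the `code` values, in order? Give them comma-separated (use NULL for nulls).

job_id=10: state='done' → 43
job_id=11: state='queued' → 35
job_id=12: ELSE → 13
job_id=13: state='queued' → 35
job_id=14: state='queued' → 35
job_id=15: state='failed' → 9
job_id=16: state='killed' → 8
job_id=17: state='killed' → 8
job_id=18: state='failed' → 9
job_id=19: ELSE → 13
job_id=20: state='failed' → 9
job_id=21: state='queued' → 35
job_id=22: state='done' → 43
job_id=23: state='done' → 43

43, 35, 13, 35, 35, 9, 8, 8, 9, 13, 9, 35, 43, 43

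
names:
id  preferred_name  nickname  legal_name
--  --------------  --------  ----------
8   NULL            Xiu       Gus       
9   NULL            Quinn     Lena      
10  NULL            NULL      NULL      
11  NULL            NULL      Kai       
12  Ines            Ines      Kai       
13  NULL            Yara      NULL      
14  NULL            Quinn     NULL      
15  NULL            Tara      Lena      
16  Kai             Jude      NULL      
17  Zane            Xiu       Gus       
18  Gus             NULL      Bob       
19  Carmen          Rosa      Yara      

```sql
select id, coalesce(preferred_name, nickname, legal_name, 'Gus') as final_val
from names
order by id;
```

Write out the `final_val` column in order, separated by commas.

Xiu, Quinn, Gus, Kai, Ines, Yara, Quinn, Tara, Kai, Zane, Gus, Carmen

id=8: preferred_name=NULL, nickname=Xiu → Xiu
id=9: preferred_name=NULL, nickname=Quinn → Quinn
id=10: preferred_name=NULL, nickname=NULL, legal_name=NULL, → literal Gus → Gus
id=11: preferred_name=NULL, nickname=NULL, legal_name=Kai → Kai
id=12: preferred_name=Ines → Ines
id=13: preferred_name=NULL, nickname=Yara → Yara
id=14: preferred_name=NULL, nickname=Quinn → Quinn
id=15: preferred_name=NULL, nickname=Tara → Tara
id=16: preferred_name=Kai → Kai
id=17: preferred_name=Zane → Zane
id=18: preferred_name=Gus → Gus
id=19: preferred_name=Carmen → Carmen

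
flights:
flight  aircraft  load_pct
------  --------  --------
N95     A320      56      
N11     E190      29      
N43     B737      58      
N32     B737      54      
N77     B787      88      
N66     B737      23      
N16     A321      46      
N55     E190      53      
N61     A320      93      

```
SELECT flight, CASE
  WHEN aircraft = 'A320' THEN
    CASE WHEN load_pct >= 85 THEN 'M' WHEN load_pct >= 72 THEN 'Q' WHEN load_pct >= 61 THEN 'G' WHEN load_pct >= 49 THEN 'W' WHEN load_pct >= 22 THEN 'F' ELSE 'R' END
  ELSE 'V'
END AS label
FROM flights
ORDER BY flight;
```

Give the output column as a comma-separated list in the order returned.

V, V, V, V, V, M, V, V, W

flight=N11: aircraft='E190' → outer ELSE → V
flight=N16: aircraft='A321' → outer ELSE → V
flight=N32: aircraft='B737' → outer ELSE → V
flight=N43: aircraft='B737' → outer ELSE → V
flight=N55: aircraft='E190' → outer ELSE → V
flight=N61: aircraft='A320' → inner[load_pct >= 85] → M
flight=N66: aircraft='B737' → outer ELSE → V
flight=N77: aircraft='B787' → outer ELSE → V
flight=N95: aircraft='A320' → inner[load_pct >= 49] → W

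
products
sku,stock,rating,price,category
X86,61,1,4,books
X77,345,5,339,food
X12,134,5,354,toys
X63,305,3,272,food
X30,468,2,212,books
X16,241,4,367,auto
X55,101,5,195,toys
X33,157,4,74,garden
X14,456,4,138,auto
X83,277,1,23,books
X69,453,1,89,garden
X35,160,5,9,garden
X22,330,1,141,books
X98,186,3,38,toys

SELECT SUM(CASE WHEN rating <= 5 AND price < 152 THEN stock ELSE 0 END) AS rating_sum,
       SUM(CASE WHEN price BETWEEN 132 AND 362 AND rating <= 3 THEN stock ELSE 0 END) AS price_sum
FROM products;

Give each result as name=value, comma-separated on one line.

rating_sum=2080, price_sum=1103

[rating_sum: rating <= 5 AND price < 152]
sku=X86: ✓ → 61
sku=X77: ✗
sku=X12: ✗
sku=X63: ✗
sku=X30: ✗
sku=X16: ✗
sku=X55: ✗
sku=X33: ✓ → 157
sku=X14: ✓ → 456
sku=X83: ✓ → 277
sku=X69: ✓ → 453
sku=X35: ✓ → 160
sku=X22: ✓ → 330
sku=X98: ✓ → 186
rating_sum = 61 + 157 + 456 + 277 + 453 + 160 + 330 + 186 = 2080
—
[price_sum: price BETWEEN 132 AND 362 AND rating <= 3]
sku=X86: ✗
sku=X77: ✗
sku=X12: ✗
sku=X63: ✓ → 305
sku=X30: ✓ → 468
sku=X16: ✗
sku=X55: ✗
sku=X33: ✗
sku=X14: ✗
sku=X83: ✗
sku=X69: ✗
sku=X35: ✗
sku=X22: ✓ → 330
sku=X98: ✗
price_sum = 305 + 468 + 330 = 1103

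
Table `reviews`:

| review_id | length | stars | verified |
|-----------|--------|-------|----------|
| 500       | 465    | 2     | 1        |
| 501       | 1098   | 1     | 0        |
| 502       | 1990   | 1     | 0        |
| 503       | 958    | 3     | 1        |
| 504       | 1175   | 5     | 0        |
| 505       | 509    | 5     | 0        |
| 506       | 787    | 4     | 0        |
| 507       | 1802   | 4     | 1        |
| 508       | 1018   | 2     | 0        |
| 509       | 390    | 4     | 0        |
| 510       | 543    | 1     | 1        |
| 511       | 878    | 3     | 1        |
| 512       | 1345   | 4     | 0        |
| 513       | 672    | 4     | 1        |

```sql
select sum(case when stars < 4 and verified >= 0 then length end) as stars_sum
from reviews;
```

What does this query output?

6950

review_id=500: ✓ → 465
review_id=501: ✓ → 1098
review_id=502: ✓ → 1990
review_id=503: ✓ → 958
review_id=504: ✗
review_id=505: ✗
review_id=506: ✗
review_id=507: ✗
review_id=508: ✓ → 1018
review_id=509: ✗
review_id=510: ✓ → 543
review_id=511: ✓ → 878
review_id=512: ✗
review_id=513: ✗
stars_sum = 465 + 1098 + 1990 + 958 + 1018 + 543 + 878 = 6950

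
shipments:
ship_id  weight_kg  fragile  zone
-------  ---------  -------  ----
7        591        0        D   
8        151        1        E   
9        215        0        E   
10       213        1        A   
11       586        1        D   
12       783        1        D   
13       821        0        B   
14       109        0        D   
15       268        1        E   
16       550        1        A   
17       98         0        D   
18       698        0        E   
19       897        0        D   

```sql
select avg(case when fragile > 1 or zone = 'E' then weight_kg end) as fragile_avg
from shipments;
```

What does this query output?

333

ship_id=7: ✗
ship_id=8: ✓ → 151
ship_id=9: ✓ → 215
ship_id=10: ✗
ship_id=11: ✗
ship_id=12: ✗
ship_id=13: ✗
ship_id=14: ✗
ship_id=15: ✓ → 268
ship_id=16: ✗
ship_id=17: ✗
ship_id=18: ✓ → 698
ship_id=19: ✗
fragile_avg = (151 + 215 + 268 + 698) / 4 = 333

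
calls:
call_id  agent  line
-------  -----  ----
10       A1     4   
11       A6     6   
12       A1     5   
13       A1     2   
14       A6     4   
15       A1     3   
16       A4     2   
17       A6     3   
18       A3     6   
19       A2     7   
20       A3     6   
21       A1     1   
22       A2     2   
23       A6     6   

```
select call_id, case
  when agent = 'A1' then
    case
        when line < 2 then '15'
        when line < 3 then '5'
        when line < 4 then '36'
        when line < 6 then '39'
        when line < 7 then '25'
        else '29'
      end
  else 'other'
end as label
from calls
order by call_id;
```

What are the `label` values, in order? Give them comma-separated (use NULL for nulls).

39, other, 39, 5, other, 36, other, other, other, other, other, 15, other, other

call_id=10: agent='A1' → inner[line < 6] → 39
call_id=11: agent='A6' → outer ELSE → other
call_id=12: agent='A1' → inner[line < 6] → 39
call_id=13: agent='A1' → inner[line < 3] → 5
call_id=14: agent='A6' → outer ELSE → other
call_id=15: agent='A1' → inner[line < 4] → 36
call_id=16: agent='A4' → outer ELSE → other
call_id=17: agent='A6' → outer ELSE → other
call_id=18: agent='A3' → outer ELSE → other
call_id=19: agent='A2' → outer ELSE → other
call_id=20: agent='A3' → outer ELSE → other
call_id=21: agent='A1' → inner[line < 2] → 15
call_id=22: agent='A2' → outer ELSE → other
call_id=23: agent='A6' → outer ELSE → other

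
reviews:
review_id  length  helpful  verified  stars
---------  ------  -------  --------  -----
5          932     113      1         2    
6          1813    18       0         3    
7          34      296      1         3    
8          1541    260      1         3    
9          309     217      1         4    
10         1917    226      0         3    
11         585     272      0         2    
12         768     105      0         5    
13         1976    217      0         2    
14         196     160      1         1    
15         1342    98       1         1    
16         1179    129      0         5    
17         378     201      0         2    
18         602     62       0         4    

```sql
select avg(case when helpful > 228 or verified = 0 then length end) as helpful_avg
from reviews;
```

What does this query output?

1079.3

review_id=5: ✗
review_id=6: ✓ → 1813
review_id=7: ✓ → 34
review_id=8: ✓ → 1541
review_id=9: ✗
review_id=10: ✓ → 1917
review_id=11: ✓ → 585
review_id=12: ✓ → 768
review_id=13: ✓ → 1976
review_id=14: ✗
review_id=15: ✗
review_id=16: ✓ → 1179
review_id=17: ✓ → 378
review_id=18: ✓ → 602
helpful_avg = (1813 + 34 + 1541 + 1917 + 585 + 768 + 1976 + 1179 + 378 + 602) / 10 = 1079.3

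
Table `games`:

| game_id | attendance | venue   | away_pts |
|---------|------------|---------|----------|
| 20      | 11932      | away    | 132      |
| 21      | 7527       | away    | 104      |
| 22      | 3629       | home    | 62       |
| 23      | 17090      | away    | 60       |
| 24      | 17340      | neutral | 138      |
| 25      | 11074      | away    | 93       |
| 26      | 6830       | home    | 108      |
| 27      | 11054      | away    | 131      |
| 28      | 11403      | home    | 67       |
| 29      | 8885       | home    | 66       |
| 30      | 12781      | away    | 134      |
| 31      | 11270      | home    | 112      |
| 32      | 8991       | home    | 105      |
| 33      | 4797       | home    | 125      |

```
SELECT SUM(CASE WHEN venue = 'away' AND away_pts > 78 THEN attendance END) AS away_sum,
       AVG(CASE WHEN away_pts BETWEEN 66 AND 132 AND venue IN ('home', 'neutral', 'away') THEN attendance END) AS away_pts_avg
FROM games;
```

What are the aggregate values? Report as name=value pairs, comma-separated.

away_sum=54368, away_pts_avg=9376.3

[away_sum: venue = 'away' AND away_pts > 78]
game_id=20: ✓ → 11932
game_id=21: ✓ → 7527
game_id=22: ✗
game_id=23: ✗
game_id=24: ✗
game_id=25: ✓ → 11074
game_id=26: ✗
game_id=27: ✓ → 11054
game_id=28: ✗
game_id=29: ✗
game_id=30: ✓ → 12781
game_id=31: ✗
game_id=32: ✗
game_id=33: ✗
away_sum = 11932 + 7527 + 11074 + 11054 + 12781 = 54368
—
[away_pts_avg: away_pts BETWEEN 66 AND 132 AND venue IN ('home', 'neutral', 'away')]
game_id=20: ✓ → 11932
game_id=21: ✓ → 7527
game_id=22: ✗
game_id=23: ✗
game_id=24: ✗
game_id=25: ✓ → 11074
game_id=26: ✓ → 6830
game_id=27: ✓ → 11054
game_id=28: ✓ → 11403
game_id=29: ✓ → 8885
game_id=30: ✗
game_id=31: ✓ → 11270
game_id=32: ✓ → 8991
game_id=33: ✓ → 4797
away_pts_avg = (11932 + 7527 + 11074 + 6830 + 11054 + 11403 + 8885 + 11270 + 8991 + 4797) / 10 = 9376.3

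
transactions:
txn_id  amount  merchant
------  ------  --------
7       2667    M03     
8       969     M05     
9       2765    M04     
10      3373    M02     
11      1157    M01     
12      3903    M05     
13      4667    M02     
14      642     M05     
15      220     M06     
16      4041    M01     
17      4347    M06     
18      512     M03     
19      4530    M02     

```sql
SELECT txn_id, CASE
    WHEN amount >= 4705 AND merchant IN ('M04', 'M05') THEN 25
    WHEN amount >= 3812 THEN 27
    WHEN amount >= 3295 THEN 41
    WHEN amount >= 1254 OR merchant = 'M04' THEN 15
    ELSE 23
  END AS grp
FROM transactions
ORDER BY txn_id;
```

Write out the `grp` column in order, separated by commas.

15, 23, 15, 41, 23, 27, 27, 23, 23, 27, 27, 23, 27

txn_id=7: amount >= 1254 OR merchant = 'M04' → 15
txn_id=8: ELSE → 23
txn_id=9: amount >= 1254 OR merchant = 'M04' → 15
txn_id=10: amount >= 3295 → 41
txn_id=11: ELSE → 23
txn_id=12: amount >= 3812 → 27
txn_id=13: amount >= 3812 → 27
txn_id=14: ELSE → 23
txn_id=15: ELSE → 23
txn_id=16: amount >= 3812 → 27
txn_id=17: amount >= 3812 → 27
txn_id=18: ELSE → 23
txn_id=19: amount >= 3812 → 27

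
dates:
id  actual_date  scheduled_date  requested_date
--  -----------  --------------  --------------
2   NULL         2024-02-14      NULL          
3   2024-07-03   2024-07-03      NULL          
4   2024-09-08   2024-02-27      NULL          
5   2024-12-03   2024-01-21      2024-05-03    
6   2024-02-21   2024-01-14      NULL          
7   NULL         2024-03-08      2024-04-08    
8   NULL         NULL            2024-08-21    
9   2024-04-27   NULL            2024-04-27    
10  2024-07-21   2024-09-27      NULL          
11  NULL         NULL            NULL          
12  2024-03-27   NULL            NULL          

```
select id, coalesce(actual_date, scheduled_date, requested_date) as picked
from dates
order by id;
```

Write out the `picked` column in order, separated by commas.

id=2: actual_date=NULL, scheduled_date=2024-02-14 → 2024-02-14
id=3: actual_date=2024-07-03 → 2024-07-03
id=4: actual_date=2024-09-08 → 2024-09-08
id=5: actual_date=2024-12-03 → 2024-12-03
id=6: actual_date=2024-02-21 → 2024-02-21
id=7: actual_date=NULL, scheduled_date=2024-03-08 → 2024-03-08
id=8: actual_date=NULL, scheduled_date=NULL, requested_date=2024-08-21 → 2024-08-21
id=9: actual_date=2024-04-27 → 2024-04-27
id=10: actual_date=2024-07-21 → 2024-07-21
id=11: actual_date=NULL, scheduled_date=NULL, requested_date=NULL (all NULL) → NULL
id=12: actual_date=2024-03-27 → 2024-03-27

2024-02-14, 2024-07-03, 2024-09-08, 2024-12-03, 2024-02-21, 2024-03-08, 2024-08-21, 2024-04-27, 2024-07-21, NULL, 2024-03-27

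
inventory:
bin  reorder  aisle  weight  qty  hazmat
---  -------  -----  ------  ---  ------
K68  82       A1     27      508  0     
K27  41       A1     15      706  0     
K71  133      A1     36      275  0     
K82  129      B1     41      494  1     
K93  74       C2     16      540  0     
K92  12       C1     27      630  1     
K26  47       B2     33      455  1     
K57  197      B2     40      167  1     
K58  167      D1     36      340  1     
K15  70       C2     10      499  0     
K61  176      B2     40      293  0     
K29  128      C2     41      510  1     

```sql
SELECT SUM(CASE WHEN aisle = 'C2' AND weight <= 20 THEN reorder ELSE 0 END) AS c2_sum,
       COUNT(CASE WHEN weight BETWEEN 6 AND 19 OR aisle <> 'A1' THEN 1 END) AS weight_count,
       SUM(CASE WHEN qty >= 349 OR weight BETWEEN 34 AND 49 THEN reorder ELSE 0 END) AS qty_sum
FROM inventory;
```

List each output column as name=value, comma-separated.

[c2_sum: aisle = 'C2' AND weight <= 20]
bin=K68: ✗
bin=K27: ✗
bin=K71: ✗
bin=K82: ✗
bin=K93: ✓ → 74
bin=K92: ✗
bin=K26: ✗
bin=K57: ✗
bin=K58: ✗
bin=K15: ✓ → 70
bin=K61: ✗
bin=K29: ✗
c2_sum = 74 + 70 = 144
—
[weight_count: weight BETWEEN 6 AND 19 OR aisle <> 'A1']
bin=K68: ✗
bin=K27: ✓ → 1
bin=K71: ✗
bin=K82: ✓ → 1
bin=K93: ✓ → 1
bin=K92: ✓ → 1
bin=K26: ✓ → 1
bin=K57: ✓ → 1
bin=K58: ✓ → 1
bin=K15: ✓ → 1
bin=K61: ✓ → 1
bin=K29: ✓ → 1
weight_count = COUNT(1, 1, 1, 1, 1, 1, 1, 1, 1, 1) = 10
—
[qty_sum: qty >= 349 OR weight BETWEEN 34 AND 49]
bin=K68: ✓ → 82
bin=K27: ✓ → 41
bin=K71: ✓ → 133
bin=K82: ✓ → 129
bin=K93: ✓ → 74
bin=K92: ✓ → 12
bin=K26: ✓ → 47
bin=K57: ✓ → 197
bin=K58: ✓ → 167
bin=K15: ✓ → 70
bin=K61: ✓ → 176
bin=K29: ✓ → 128
qty_sum = 82 + 41 + 133 + 129 + 74 + 12 + 47 + 197 + 167 + 70 + 176 + 128 = 1256

c2_sum=144, weight_count=10, qty_sum=1256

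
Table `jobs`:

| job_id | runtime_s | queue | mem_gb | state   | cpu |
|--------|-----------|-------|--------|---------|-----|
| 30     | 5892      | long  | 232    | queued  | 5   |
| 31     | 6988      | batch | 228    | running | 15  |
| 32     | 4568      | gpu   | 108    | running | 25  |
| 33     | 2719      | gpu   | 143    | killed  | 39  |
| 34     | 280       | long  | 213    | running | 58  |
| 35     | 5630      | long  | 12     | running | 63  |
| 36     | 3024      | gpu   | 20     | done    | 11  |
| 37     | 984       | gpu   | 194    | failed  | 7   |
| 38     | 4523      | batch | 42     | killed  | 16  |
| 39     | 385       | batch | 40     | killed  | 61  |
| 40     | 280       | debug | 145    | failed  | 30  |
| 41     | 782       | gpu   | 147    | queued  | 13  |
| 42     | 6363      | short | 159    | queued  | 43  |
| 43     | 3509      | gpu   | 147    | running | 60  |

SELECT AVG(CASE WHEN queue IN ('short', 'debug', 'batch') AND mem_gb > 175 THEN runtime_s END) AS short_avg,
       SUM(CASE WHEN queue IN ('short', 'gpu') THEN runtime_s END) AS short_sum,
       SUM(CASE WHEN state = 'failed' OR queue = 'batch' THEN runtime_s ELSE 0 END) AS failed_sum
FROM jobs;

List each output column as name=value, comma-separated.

[short_avg: queue IN ('short', 'debug', 'batch') AND mem_gb > 175]
job_id=30: ✗
job_id=31: ✓ → 6988
job_id=32: ✗
job_id=33: ✗
job_id=34: ✗
job_id=35: ✗
job_id=36: ✗
job_id=37: ✗
job_id=38: ✗
job_id=39: ✗
job_id=40: ✗
job_id=41: ✗
job_id=42: ✗
job_id=43: ✗
short_avg = 6988
—
[short_sum: queue IN ('short', 'gpu')]
job_id=30: ✗
job_id=31: ✗
job_id=32: ✓ → 4568
job_id=33: ✓ → 2719
job_id=34: ✗
job_id=35: ✗
job_id=36: ✓ → 3024
job_id=37: ✓ → 984
job_id=38: ✗
job_id=39: ✗
job_id=40: ✗
job_id=41: ✓ → 782
job_id=42: ✓ → 6363
job_id=43: ✓ → 3509
short_sum = 4568 + 2719 + 3024 + 984 + 782 + 6363 + 3509 = 21949
—
[failed_sum: state = 'failed' OR queue = 'batch']
job_id=30: ✗
job_id=31: ✓ → 6988
job_id=32: ✗
job_id=33: ✗
job_id=34: ✗
job_id=35: ✗
job_id=36: ✗
job_id=37: ✓ → 984
job_id=38: ✓ → 4523
job_id=39: ✓ → 385
job_id=40: ✓ → 280
job_id=41: ✗
job_id=42: ✗
job_id=43: ✗
failed_sum = 6988 + 984 + 4523 + 385 + 280 = 13160

short_avg=6988, short_sum=21949, failed_sum=13160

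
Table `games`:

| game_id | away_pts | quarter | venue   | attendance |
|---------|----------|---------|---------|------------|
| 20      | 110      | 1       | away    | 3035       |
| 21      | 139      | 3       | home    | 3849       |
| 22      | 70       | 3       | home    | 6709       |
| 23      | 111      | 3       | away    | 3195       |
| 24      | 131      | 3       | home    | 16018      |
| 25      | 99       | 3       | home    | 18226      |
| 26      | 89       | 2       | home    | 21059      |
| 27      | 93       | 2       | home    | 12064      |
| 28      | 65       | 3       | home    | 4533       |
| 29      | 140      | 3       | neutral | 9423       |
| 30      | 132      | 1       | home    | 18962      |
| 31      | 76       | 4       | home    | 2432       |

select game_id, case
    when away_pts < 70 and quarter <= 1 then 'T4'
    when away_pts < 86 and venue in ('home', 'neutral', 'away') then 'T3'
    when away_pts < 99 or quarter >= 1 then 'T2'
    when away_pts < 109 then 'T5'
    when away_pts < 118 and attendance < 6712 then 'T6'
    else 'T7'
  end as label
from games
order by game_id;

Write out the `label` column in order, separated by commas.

game_id=20: away_pts < 99 or quarter >= 1 → T2
game_id=21: away_pts < 99 or quarter >= 1 → T2
game_id=22: away_pts < 86 and venue in ('home', 'neutral', 'away') → T3
game_id=23: away_pts < 99 or quarter >= 1 → T2
game_id=24: away_pts < 99 or quarter >= 1 → T2
game_id=25: away_pts < 99 or quarter >= 1 → T2
game_id=26: away_pts < 99 or quarter >= 1 → T2
game_id=27: away_pts < 99 or quarter >= 1 → T2
game_id=28: away_pts < 86 and venue in ('home', 'neutral', 'away') → T3
game_id=29: away_pts < 99 or quarter >= 1 → T2
game_id=30: away_pts < 99 or quarter >= 1 → T2
game_id=31: away_pts < 86 and venue in ('home', 'neutral', 'away') → T3

T2, T2, T3, T2, T2, T2, T2, T2, T3, T2, T2, T3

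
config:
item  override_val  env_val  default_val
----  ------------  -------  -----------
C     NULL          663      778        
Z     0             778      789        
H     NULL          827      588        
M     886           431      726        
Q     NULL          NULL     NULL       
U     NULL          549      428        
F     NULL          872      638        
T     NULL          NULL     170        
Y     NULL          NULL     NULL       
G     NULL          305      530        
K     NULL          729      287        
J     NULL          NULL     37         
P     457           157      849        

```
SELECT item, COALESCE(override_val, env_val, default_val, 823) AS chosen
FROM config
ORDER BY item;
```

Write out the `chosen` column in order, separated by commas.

663, 872, 305, 827, 37, 729, 886, 457, 823, 170, 549, 823, 0

item=C: override_val=NULL, env_val=663 → 663
item=F: override_val=NULL, env_val=872 → 872
item=G: override_val=NULL, env_val=305 → 305
item=H: override_val=NULL, env_val=827 → 827
item=J: override_val=NULL, env_val=NULL, default_val=37 → 37
item=K: override_val=NULL, env_val=729 → 729
item=M: override_val=886 → 886
item=P: override_val=457 → 457
item=Q: override_val=NULL, env_val=NULL, default_val=NULL, → literal 823 → 823
item=T: override_val=NULL, env_val=NULL, default_val=170 → 170
item=U: override_val=NULL, env_val=549 → 549
item=Y: override_val=NULL, env_val=NULL, default_val=NULL, → literal 823 → 823
item=Z: override_val=0 → 0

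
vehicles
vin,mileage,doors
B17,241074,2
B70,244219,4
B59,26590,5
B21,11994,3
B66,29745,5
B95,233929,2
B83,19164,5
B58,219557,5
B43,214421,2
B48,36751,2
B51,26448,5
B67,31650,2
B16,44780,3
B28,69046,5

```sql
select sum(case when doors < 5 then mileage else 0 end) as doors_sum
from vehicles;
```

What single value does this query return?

vin=B17: ✓ → 241074
vin=B70: ✓ → 244219
vin=B59: ✗
vin=B21: ✓ → 11994
vin=B66: ✗
vin=B95: ✓ → 233929
vin=B83: ✗
vin=B58: ✗
vin=B43: ✓ → 214421
vin=B48: ✓ → 36751
vin=B51: ✗
vin=B67: ✓ → 31650
vin=B16: ✓ → 44780
vin=B28: ✗
doors_sum = 241074 + 244219 + 11994 + 233929 + 214421 + 36751 + 31650 + 44780 = 1058818

1058818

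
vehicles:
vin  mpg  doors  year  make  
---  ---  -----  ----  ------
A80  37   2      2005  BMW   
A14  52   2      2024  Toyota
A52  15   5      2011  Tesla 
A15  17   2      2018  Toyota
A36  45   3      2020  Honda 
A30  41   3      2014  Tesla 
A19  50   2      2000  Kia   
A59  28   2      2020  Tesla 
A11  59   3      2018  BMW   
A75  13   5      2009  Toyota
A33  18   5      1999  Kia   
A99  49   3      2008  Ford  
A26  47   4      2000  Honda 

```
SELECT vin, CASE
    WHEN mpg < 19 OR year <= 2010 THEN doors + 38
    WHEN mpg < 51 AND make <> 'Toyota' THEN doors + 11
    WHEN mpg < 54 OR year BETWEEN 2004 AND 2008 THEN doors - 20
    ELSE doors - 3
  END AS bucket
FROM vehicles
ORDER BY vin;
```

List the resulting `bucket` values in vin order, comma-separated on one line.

vin=A11: ELSE → 0
vin=A14: mpg < 54 OR year BETWEEN 2004 AND 2008 → -18
vin=A15: mpg < 19 OR year <= 2010 → 40
vin=A19: mpg < 19 OR year <= 2010 → 40
vin=A26: mpg < 19 OR year <= 2010 → 42
vin=A30: mpg < 51 AND make <> 'Toyota' → 14
vin=A33: mpg < 19 OR year <= 2010 → 43
vin=A36: mpg < 51 AND make <> 'Toyota' → 14
vin=A52: mpg < 19 OR year <= 2010 → 43
vin=A59: mpg < 51 AND make <> 'Toyota' → 13
vin=A75: mpg < 19 OR year <= 2010 → 43
vin=A80: mpg < 19 OR year <= 2010 → 40
vin=A99: mpg < 19 OR year <= 2010 → 41

0, -18, 40, 40, 42, 14, 43, 14, 43, 13, 43, 40, 41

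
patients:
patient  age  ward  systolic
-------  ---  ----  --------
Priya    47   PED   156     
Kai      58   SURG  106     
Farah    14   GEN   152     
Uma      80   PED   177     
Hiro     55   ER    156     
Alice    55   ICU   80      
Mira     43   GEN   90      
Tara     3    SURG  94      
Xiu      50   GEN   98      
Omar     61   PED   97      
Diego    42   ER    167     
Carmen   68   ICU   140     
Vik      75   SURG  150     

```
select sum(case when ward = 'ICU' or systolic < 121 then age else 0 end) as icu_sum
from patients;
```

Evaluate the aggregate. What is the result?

patient=Priya: ✗
patient=Kai: ✓ → 58
patient=Farah: ✗
patient=Uma: ✗
patient=Hiro: ✗
patient=Alice: ✓ → 55
patient=Mira: ✓ → 43
patient=Tara: ✓ → 3
patient=Xiu: ✓ → 50
patient=Omar: ✓ → 61
patient=Diego: ✗
patient=Carmen: ✓ → 68
patient=Vik: ✗
icu_sum = 58 + 55 + 43 + 3 + 50 + 61 + 68 = 338

338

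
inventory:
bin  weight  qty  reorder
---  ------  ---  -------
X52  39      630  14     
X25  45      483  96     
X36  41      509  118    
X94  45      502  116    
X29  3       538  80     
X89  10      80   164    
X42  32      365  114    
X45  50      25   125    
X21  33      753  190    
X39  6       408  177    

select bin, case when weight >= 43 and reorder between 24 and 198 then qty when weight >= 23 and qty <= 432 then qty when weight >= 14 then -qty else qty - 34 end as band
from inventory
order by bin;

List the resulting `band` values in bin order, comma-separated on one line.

-753, 483, 504, -509, 374, 365, 25, -630, 46, 502

bin=X21: weight >= 14 → -753
bin=X25: weight >= 43 and reorder between 24 and 198 → 483
bin=X29: ELSE → 504
bin=X36: weight >= 14 → -509
bin=X39: ELSE → 374
bin=X42: weight >= 23 and qty <= 432 → 365
bin=X45: weight >= 43 and reorder between 24 and 198 → 25
bin=X52: weight >= 14 → -630
bin=X89: ELSE → 46
bin=X94: weight >= 43 and reorder between 24 and 198 → 502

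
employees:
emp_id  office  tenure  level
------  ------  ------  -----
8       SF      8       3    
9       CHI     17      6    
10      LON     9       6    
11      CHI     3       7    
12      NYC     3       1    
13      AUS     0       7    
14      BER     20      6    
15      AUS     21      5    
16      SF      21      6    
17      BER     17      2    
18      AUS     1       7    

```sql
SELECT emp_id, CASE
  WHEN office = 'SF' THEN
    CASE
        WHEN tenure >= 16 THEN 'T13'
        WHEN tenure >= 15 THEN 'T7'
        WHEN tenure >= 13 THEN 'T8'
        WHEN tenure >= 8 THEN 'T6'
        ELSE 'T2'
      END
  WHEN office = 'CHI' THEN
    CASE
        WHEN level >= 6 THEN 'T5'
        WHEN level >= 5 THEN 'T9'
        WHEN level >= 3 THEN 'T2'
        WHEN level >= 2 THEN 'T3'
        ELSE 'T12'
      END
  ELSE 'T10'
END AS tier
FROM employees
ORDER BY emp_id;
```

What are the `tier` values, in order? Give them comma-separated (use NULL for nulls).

T6, T5, T10, T5, T10, T10, T10, T10, T13, T10, T10

emp_id=8: office='SF' → inner[tenure >= 8] → T6
emp_id=9: office='CHI' → inner[level >= 6] → T5
emp_id=10: office='LON' → outer ELSE → T10
emp_id=11: office='CHI' → inner[level >= 6] → T5
emp_id=12: office='NYC' → outer ELSE → T10
emp_id=13: office='AUS' → outer ELSE → T10
emp_id=14: office='BER' → outer ELSE → T10
emp_id=15: office='AUS' → outer ELSE → T10
emp_id=16: office='SF' → inner[tenure >= 16] → T13
emp_id=17: office='BER' → outer ELSE → T10
emp_id=18: office='AUS' → outer ELSE → T10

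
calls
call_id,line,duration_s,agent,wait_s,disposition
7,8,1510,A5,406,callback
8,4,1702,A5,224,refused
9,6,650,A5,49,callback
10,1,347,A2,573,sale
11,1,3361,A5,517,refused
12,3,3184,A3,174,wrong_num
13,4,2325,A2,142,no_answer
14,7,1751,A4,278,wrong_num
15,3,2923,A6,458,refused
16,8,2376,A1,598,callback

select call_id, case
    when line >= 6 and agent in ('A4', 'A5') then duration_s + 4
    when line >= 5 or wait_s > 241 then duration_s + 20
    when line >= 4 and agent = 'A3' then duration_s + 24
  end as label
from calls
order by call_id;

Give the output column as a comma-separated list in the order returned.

1514, NULL, 654, 367, 3381, NULL, NULL, 1755, 2943, 2396

call_id=7: line >= 6 and agent in ('A4', 'A5') → 1514
call_id=8: (no match → NULL) → NULL
call_id=9: line >= 6 and agent in ('A4', 'A5') → 654
call_id=10: line >= 5 or wait_s > 241 → 367
call_id=11: line >= 5 or wait_s > 241 → 3381
call_id=12: (no match → NULL) → NULL
call_id=13: (no match → NULL) → NULL
call_id=14: line >= 6 and agent in ('A4', 'A5') → 1755
call_id=15: line >= 5 or wait_s > 241 → 2943
call_id=16: line >= 5 or wait_s > 241 → 2396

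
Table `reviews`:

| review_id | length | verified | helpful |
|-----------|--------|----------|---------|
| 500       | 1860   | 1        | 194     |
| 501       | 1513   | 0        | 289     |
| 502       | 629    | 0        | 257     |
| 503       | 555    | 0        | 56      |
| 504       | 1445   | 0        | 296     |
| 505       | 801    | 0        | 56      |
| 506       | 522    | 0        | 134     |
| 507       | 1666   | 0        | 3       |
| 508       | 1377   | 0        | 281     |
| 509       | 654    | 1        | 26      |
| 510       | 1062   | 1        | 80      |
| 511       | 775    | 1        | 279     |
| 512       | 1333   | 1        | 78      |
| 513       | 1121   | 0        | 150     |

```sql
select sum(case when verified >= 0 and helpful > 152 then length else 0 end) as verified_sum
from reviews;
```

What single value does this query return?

review_id=500: ✓ → 1860
review_id=501: ✓ → 1513
review_id=502: ✓ → 629
review_id=503: ✗
review_id=504: ✓ → 1445
review_id=505: ✗
review_id=506: ✗
review_id=507: ✗
review_id=508: ✓ → 1377
review_id=509: ✗
review_id=510: ✗
review_id=511: ✓ → 775
review_id=512: ✗
review_id=513: ✗
verified_sum = 1860 + 1513 + 629 + 1445 + 1377 + 775 = 7599

7599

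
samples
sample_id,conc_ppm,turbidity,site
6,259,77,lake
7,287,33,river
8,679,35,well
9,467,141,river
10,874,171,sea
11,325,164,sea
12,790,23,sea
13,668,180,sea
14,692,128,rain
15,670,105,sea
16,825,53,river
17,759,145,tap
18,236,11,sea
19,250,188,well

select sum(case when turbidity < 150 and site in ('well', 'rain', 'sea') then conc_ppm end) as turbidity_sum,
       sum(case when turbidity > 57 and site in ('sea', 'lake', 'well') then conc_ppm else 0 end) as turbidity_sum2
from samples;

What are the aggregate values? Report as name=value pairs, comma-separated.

turbidity_sum=3067, turbidity_sum2=3046

[turbidity_sum: turbidity < 150 and site in ('well', 'rain', 'sea')]
sample_id=6: ✗
sample_id=7: ✗
sample_id=8: ✓ → 679
sample_id=9: ✗
sample_id=10: ✗
sample_id=11: ✗
sample_id=12: ✓ → 790
sample_id=13: ✗
sample_id=14: ✓ → 692
sample_id=15: ✓ → 670
sample_id=16: ✗
sample_id=17: ✗
sample_id=18: ✓ → 236
sample_id=19: ✗
turbidity_sum = 679 + 790 + 692 + 670 + 236 = 3067
—
[turbidity_sum2: turbidity > 57 and site in ('sea', 'lake', 'well')]
sample_id=6: ✓ → 259
sample_id=7: ✗
sample_id=8: ✗
sample_id=9: ✗
sample_id=10: ✓ → 874
sample_id=11: ✓ → 325
sample_id=12: ✗
sample_id=13: ✓ → 668
sample_id=14: ✗
sample_id=15: ✓ → 670
sample_id=16: ✗
sample_id=17: ✗
sample_id=18: ✗
sample_id=19: ✓ → 250
turbidity_sum2 = 259 + 874 + 325 + 668 + 670 + 250 = 3046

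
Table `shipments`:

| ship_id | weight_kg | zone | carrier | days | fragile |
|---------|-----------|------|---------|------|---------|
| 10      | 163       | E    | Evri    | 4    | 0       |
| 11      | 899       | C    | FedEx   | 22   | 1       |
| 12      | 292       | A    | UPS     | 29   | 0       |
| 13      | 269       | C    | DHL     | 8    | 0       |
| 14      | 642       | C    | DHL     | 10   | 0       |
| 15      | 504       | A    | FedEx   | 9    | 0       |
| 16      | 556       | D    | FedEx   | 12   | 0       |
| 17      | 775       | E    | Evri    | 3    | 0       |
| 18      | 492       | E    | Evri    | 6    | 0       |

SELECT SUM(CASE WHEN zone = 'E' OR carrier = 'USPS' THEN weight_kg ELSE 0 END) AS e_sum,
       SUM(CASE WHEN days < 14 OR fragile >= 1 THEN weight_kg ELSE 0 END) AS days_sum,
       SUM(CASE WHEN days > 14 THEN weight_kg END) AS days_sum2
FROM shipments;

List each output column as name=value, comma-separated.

[e_sum: zone = 'E' OR carrier = 'USPS']
ship_id=10: ✓ → 163
ship_id=11: ✗
ship_id=12: ✗
ship_id=13: ✗
ship_id=14: ✗
ship_id=15: ✗
ship_id=16: ✗
ship_id=17: ✓ → 775
ship_id=18: ✓ → 492
e_sum = 163 + 775 + 492 = 1430
—
[days_sum: days < 14 OR fragile >= 1]
ship_id=10: ✓ → 163
ship_id=11: ✓ → 899
ship_id=12: ✗
ship_id=13: ✓ → 269
ship_id=14: ✓ → 642
ship_id=15: ✓ → 504
ship_id=16: ✓ → 556
ship_id=17: ✓ → 775
ship_id=18: ✓ → 492
days_sum = 163 + 899 + 269 + 642 + 504 + 556 + 775 + 492 = 4300
—
[days_sum2: days > 14]
ship_id=10: ✗
ship_id=11: ✓ → 899
ship_id=12: ✓ → 292
ship_id=13: ✗
ship_id=14: ✗
ship_id=15: ✗
ship_id=16: ✗
ship_id=17: ✗
ship_id=18: ✗
days_sum2 = 899 + 292 = 1191

e_sum=1430, days_sum=4300, days_sum2=1191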